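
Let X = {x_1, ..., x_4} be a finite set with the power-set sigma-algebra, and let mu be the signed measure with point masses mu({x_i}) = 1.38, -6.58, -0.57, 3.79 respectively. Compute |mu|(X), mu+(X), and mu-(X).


Step 1: Every measurable set is a union of atoms (the cells / points), so a Hahn decomposition is
  obtained by grouping atoms by sign: P = union of atoms with mu > 0, N = union of the remaining atoms.
  Atoms in P (indices): 1, 4;  atoms in N (indices): 2, 3
  Positive values: 1.38, 3.79
  Negative values: -6.58, -0.57
Step 2: mu+(X) = mu(P) = sum of positive atom values = 5.17
Step 3: mu-(X) = -mu(N) = sum of |negative atom values| = 7.15
Step 4: |mu|(X) = mu+(X) + mu-(X) = 5.17 + 7.15 = 12.32


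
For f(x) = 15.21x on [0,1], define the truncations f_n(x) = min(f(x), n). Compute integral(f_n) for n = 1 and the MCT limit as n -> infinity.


f(x) = 15.21x on [0,1]; f_n(x) = min(15.21x, n). At n = 1:
Step 1: f(x) reaches 1 at x = 1/15.21 = 0.065746
Step 2: integral(f_1) = integral(15.21x, 0, 0.065746) + integral(1, 0.065746, 1)
       = 15.21*0.065746^2/2 + 1*(1 - 0.065746)
       = 0.032873 + 0.934254
       = 0.967127
Step 3: As n -> infinity, f_n increases to f, so by MCT integral(f_n) -> integral(f) = 15.21/2 = 7.605.
Convergence: integral(f_1) = 0.967127 -> 7.605 as n -> infinity


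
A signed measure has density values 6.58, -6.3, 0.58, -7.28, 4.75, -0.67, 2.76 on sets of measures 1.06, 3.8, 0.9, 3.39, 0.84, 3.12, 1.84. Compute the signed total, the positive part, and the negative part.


Step 1: Compute signed measure on each set:
  Set 1: 6.58 * 1.06 = 6.9748
  Set 2: -6.3 * 3.8 = -23.94
  Set 3: 0.58 * 0.9 = 0.522
  Set 4: -7.28 * 3.39 = -24.6792
  Set 5: 4.75 * 0.84 = 3.99
  Set 6: -0.67 * 3.12 = -2.0904
  Set 7: 2.76 * 1.84 = 5.0784
Step 2: Total signed measure = (6.9748) + (-23.94) + (0.522) + (-24.6792) + (3.99) + (-2.0904) + (5.0784)
     = -34.1444
Step 3: Positive part mu+(X) = sum of positive contributions = 16.5652
Step 4: Negative part mu-(X) = |sum of negative contributions| = 50.7096


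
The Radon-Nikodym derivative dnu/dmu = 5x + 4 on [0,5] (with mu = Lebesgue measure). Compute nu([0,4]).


nu(A) = integral_A (dnu/dmu) dmu = integral_0^4 (5x + 4) dx
Step 1: Antiderivative F(x) = (5/2)x^2 + 4x
Step 2: F(4) = (5/2)*4^2 + 4*4 = 40 + 16 = 56
Step 3: F(0) = (5/2)*0^2 + 4*0 = 0.0 + 0 = 0.0
Step 4: nu([0,4]) = F(4) - F(0) = 56 - 0.0 = 56


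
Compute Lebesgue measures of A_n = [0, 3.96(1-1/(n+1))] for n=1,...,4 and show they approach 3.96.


By continuity of measure from below: if A_n increases to A, then m(A_n) -> m(A).
Here A = [0, 3.96], so m(A) = 3.96
Step 1: a_1 = 3.96*(1 - 1/2) = 1.98, m(A_1) = 1.98
Step 2: a_2 = 3.96*(1 - 1/3) = 2.64, m(A_2) = 2.64
Step 3: a_3 = 3.96*(1 - 1/4) = 2.97, m(A_3) = 2.97
Step 4: a_4 = 3.96*(1 - 1/5) = 3.168, m(A_4) = 3.168
Limit: m(A_n) -> m([0,3.96]) = 3.96


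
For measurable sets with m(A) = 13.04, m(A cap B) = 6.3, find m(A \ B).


m(A \ B) = m(A) - m(A n B)
= 13.04 - 6.3
= 6.74


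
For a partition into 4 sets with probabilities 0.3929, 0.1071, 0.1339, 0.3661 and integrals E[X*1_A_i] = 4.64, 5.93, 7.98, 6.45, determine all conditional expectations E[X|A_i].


For each cell A_i: E[X|A_i] = E[X*1_A_i] / P(A_i)
Step 1: E[X|A_1] = 4.64 / 0.3929 = 11.809621
Step 2: E[X|A_2] = 5.93 / 0.1071 = 55.368814
Step 3: E[X|A_3] = 7.98 / 0.1339 = 59.596714
Step 4: E[X|A_4] = 6.45 / 0.3661 = 17.618137
Verification: E[X] = sum E[X*1_A_i] = 4.64 + 5.93 + 7.98 + 6.45 = 25


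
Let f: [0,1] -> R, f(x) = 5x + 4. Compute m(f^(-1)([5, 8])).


f^(-1)([5, 8]) = {x : 5 <= 5x + 4 <= 8}
Solving: (5 - 4)/5 <= x <= (8 - 4)/5
= [0.2, 0.8]
Intersecting with [0,1]: [0.2, 0.8]
Measure = 0.8 - 0.2 = 0.6


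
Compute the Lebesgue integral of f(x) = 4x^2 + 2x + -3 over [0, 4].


The Lebesgue integral of a Riemann-integrable function agrees with the Riemann integral.
Antiderivative F(x) = (4/3)x^3 + (2/2)x^2 + -3x
F(4) = (4/3)*4^3 + (2/2)*4^2 + -3*4
     = (4/3)*64 + (2/2)*16 + -3*4
     = 85.333333 + 16 + -12
     = 89.333333
F(0) = 0.0
Integral = F(4) - F(0) = 89.333333 - 0.0 = 89.333333


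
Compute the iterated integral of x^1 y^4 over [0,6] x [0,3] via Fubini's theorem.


By Fubini's theorem, the double integral factors as a product of single integrals:
Step 1: integral_0^6 x^1 dx = [x^2/2] from 0 to 6
     = 6^2/2 = 18
Step 2: integral_0^3 y^4 dy = [y^5/5] from 0 to 3
     = 3^5/5 = 48.6
Step 3: Double integral = 18 * 48.6 = 874.8


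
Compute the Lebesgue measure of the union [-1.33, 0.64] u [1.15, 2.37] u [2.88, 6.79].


For pairwise disjoint intervals, m(union) = sum of lengths.
= (0.64 - -1.33) + (2.37 - 1.15) + (6.79 - 2.88)
= 1.97 + 1.22 + 3.91
= 7.1


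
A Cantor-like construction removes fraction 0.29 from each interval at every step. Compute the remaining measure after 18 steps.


Step 1: At each step, fraction remaining = 1 - 0.29 = 0.71
Step 2: After 18 steps, measure = (0.71)^18
Result = 0.002102


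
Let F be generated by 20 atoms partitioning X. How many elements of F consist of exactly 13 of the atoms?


Each element of F is a union of some subset of the 20 atoms.
Elements that are unions of exactly 13 atoms correspond to 13-element subsets of the 20 atoms.
Count = C(20, 13) = 20! / (13! * 7!) = 77520.


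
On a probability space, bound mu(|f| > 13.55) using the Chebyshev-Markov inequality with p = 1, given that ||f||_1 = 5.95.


Chebyshev/Markov inequality: mu(|f| > eps) <= (||f||_p / eps)^p
Step 1: ||f||_1 / eps = 5.95 / 13.55 = 0.439114
Step 2: Raise to power p = 1:
  (0.439114)^1 = 0.439114
Step 3: Therefore mu(|f| > 13.55) <= 0.439114


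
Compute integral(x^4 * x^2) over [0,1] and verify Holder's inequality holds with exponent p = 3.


Step 1: Exact integral of f*g = integral(x^6, 0, 1) = 1/7
     = 0.142857
Step 2: Holder bound with p=3, q=1.5:
  ||f||_p = (integral x^12 dx)^(1/3) = (1/13)^(1/3) = 0.42529
  ||g||_q = (integral x^3 dx)^(1/1.5) = (1/4)^(1/1.5) = 0.39685
Step 3: Holder bound = ||f||_p * ||g||_q = 0.42529 * 0.39685 = 0.168777
Verification: 0.142857 <= 0.168777 (Holder holds)


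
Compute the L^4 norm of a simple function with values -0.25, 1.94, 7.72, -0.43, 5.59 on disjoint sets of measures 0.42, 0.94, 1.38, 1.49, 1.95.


Step 1: Compute |f_i|^4 for each value:
  |-0.25|^4 = 0.003906
  |1.94|^4 = 14.164685
  |7.72|^4 = 3551.969283
  |-0.43|^4 = 0.034188
  |5.59|^4 = 976.443754
Step 2: Multiply by measures and sum:
  0.003906 * 0.42 = 0.001641
  14.164685 * 0.94 = 13.314804
  3551.969283 * 1.38 = 4901.71761
  0.034188 * 1.49 = 0.05094
  976.443754 * 1.95 = 1904.06532
Sum = 0.001641 + 13.314804 + 4901.71761 + 0.05094 + 1904.06532 = 6819.150314
Step 3: Take the p-th root:
||f||_4 = (6819.150314)^(1/4) = 9.087252


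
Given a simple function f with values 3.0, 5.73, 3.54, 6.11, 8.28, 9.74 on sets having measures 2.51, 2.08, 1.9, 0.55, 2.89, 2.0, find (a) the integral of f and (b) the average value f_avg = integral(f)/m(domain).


Step 1: Integral = sum(value_i * measure_i)
= 3.0*2.51 + 5.73*2.08 + 3.54*1.9 + 6.11*0.55 + 8.28*2.89 + 9.74*2.0
= 7.53 + 11.9184 + 6.726 + 3.3605 + 23.9292 + 19.48
= 72.9441
Step 2: Total measure of domain = 2.51 + 2.08 + 1.9 + 0.55 + 2.89 + 2.0 = 11.93
Step 3: Average value = 72.9441 / 11.93 = 6.114342


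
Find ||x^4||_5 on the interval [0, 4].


Step 1: ||f||_5 = (integral_0^4 |x^4|^5 dx)^(1/5)
     = (integral_0^4 x^20 dx)^(1/5)
Step 2: integral_0^4 x^20 dx = [x^21/(21)] from 0 to 4 = 4^21/21
     = 4398046511104/21 = 2.094308e+11
Step 3: ||f||_5 = (2.094308e+11)^(1/5) = 183.741858


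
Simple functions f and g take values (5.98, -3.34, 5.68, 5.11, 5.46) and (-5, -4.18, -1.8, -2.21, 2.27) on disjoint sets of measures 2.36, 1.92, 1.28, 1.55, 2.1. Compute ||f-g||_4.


Step 1: Compute differences f_i - g_i:
  5.98 - -5 = 10.98
  -3.34 - -4.18 = 0.84
  5.68 - -1.8 = 7.48
  5.11 - -2.21 = 7.32
  5.46 - 2.27 = 3.19
Step 2: Compute |diff|^4 * measure for each set:
  |10.98|^4 * 2.36 = 14534.810048 * 2.36 = 34302.151714
  |0.84|^4 * 1.92 = 0.497871 * 1.92 = 0.955913
  |7.48|^4 * 1.28 = 3130.44726 * 1.28 = 4006.972493
  |7.32|^4 * 1.55 = 2871.07359 * 1.55 = 4450.164064
  |3.19|^4 * 2.1 = 103.553011 * 2.1 = 217.461324
Step 3: Sum = 42977.705507
Step 4: ||f-g||_4 = (42977.705507)^(1/4) = 14.398286


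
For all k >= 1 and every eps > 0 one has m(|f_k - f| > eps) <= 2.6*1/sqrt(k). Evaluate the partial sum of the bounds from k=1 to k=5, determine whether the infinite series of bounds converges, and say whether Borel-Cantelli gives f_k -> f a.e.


Step 1: List the terms 2.6*1/sqrt(k) for k = 1 to 5:
  k=1: 2.6
  k=2: 1.838478
  k=3: 1.501111
  k=4: 1.3
  k=5: 1.162755
Step 2: Partial sum = 2.6 + 1.838478 + 1.501111 + 1.3 + 1.162755
     = 8.402344
Step 3: The full series sum_(k>=1) 2.6*1/sqrt(k) diverges (p-series with p = 1/2 <= 1; a nonzero constant multiple of a divergent series diverges).
Step 4: The (first) Borel-Cantelli lemma requires a summable sequence of measures, so it does not apply here;
        from this bound alone no conclusion about a.e. convergence can be drawn (convergence in measure still
        gives an a.e.-convergent subsequence, but not a.e. convergence of the whole sequence).
Conclusion: series diverges; Borel-Cantelli is inconclusive about a.e. convergence of f_k.


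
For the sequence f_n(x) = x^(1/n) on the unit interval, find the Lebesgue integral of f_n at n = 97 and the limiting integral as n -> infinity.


At n = 97: f_97(x) = x^(1/97).
Step 1: integral(x^(1/97), 0, 1) = [x^(1/97+1) / (1/97+1)] from 0 to 1
     = 1 / (1/97 + 1) = 1 / ((97+1)/97) = 97/(97+1)
     = 97/98 = 0.989796
Step 2: As n -> infinity, f_n(x) = x^(1/n) -> 1 for x in (0,1], and f_n is increasing in n.
By MCT, lim_n integral(f_n) = integral(lim_n f_n) = integral(1, 0, 1) = 1.
Step 3: Verify convergence: 97/98 = 0.989796 -> 1


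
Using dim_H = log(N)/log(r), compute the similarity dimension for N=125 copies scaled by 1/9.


For a self-similar set with N copies scaled by 1/r:
dim_H = log(N)/log(r) = log(125)/log(9)
= 4.828314/2.197225
= 2.19746


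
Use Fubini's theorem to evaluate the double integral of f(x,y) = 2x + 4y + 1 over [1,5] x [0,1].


By Fubini, integrate in x first, then y.
Step 1: Fix y, integrate over x in [1,5]:
  integral(2x + 4y + 1, x=1..5)
  = 2*(5^2 - 1^2)/2 + (4y + 1)*(5 - 1)
  = 24 + (4y + 1)*4
  = 24 + 16y + 4
  = 28 + 16y
Step 2: Integrate over y in [0,1]:
  integral(28 + 16y, y=0..1)
  = 28*1 + 16*(1^2 - 0^2)/2
  = 28 + 8
  = 36


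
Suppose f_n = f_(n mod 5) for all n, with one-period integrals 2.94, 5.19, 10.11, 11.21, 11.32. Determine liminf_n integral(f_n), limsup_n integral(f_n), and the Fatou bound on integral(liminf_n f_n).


The sequence (integral(f_n)) is periodic with period 5, repeating the values 2.94, 5.19, 10.11, 11.21, 11.32 indefinitely.
Step 1: For a periodic sequence, every tail (a_m, a_(m+1), ...) contains all 5 period values infinitely often.
Step 2: Hence inf of every tail = min of the period values = min(2.94, 5.19, 10.11, 11.21, 11.32) = 2.94.
        liminf_n integral(f_n) = sup over m of (inf of tail from m) = 2.94.
Step 3: Similarly sup of every tail = max of the period values = 11.32.
        limsup_n integral(f_n) = 11.32.
Step 4: Fatou's lemma: integral(liminf_n f_n) <= liminf_n integral(f_n) = 2.94.
        So the integral of the pointwise liminf is at most 2.94.


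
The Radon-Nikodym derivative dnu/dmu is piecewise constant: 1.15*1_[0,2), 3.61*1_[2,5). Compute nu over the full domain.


Integrate each piece of the Radon-Nikodym derivative:
Step 1: integral_0^2 1.15 dx = 1.15*(2-0) = 1.15*2 = 2.3
Step 2: integral_2^5 3.61 dx = 3.61*(5-2) = 3.61*3 = 10.83
Total: 2.3 + 10.83 = 13.13


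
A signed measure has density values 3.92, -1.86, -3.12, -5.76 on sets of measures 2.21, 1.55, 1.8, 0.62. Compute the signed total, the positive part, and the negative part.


Step 1: Compute signed measure on each set:
  Set 1: 3.92 * 2.21 = 8.6632
  Set 2: -1.86 * 1.55 = -2.883
  Set 3: -3.12 * 1.8 = -5.616
  Set 4: -5.76 * 0.62 = -3.5712
Step 2: Total signed measure = (8.6632) + (-2.883) + (-5.616) + (-3.5712)
     = -3.407
Step 3: Positive part mu+(X) = sum of positive contributions = 8.6632
Step 4: Negative part mu-(X) = |sum of negative contributions| = 12.0702


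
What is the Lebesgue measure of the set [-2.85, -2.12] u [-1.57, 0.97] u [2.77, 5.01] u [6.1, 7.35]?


For pairwise disjoint intervals, m(union) = sum of lengths.
= (-2.12 - -2.85) + (0.97 - -1.57) + (5.01 - 2.77) + (7.35 - 6.1)
= 0.73 + 2.54 + 2.24 + 1.25
= 6.76


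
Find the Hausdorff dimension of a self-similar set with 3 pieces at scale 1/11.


For a self-similar set with N copies scaled by 1/r:
dim_H = log(N)/log(r) = log(3)/log(11)
= 1.098612/2.397895
= 0.458157


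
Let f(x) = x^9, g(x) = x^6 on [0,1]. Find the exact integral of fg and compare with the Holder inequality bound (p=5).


Step 1: Exact integral of f*g = integral(x^15, 0, 1) = 1/16
     = 0.0625
Step 2: Holder bound with p=5, q=1.25:
  ||f||_p = (integral x^45 dx)^(1/5) = (1/46)^(1/5) = 0.464995
  ||g||_q = (integral x^7.5 dx)^(1/1.25) = (1/8.5)^(1/1.25) = 0.180495
Step 3: Holder bound = ||f||_p * ||g||_q = 0.464995 * 0.180495 = 0.083929
Verification: 0.0625 <= 0.083929 (Holder holds)


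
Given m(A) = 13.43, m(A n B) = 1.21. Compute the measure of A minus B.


m(A \ B) = m(A) - m(A n B)
= 13.43 - 1.21
= 12.22


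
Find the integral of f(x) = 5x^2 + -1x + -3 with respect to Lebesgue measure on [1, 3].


The Lebesgue integral of a Riemann-integrable function agrees with the Riemann integral.
Antiderivative F(x) = (5/3)x^3 + (-1/2)x^2 + -3x
F(3) = (5/3)*3^3 + (-1/2)*3^2 + -3*3
     = (5/3)*27 + (-1/2)*9 + -3*3
     = 45 + -4.5 + -9
     = 31.5
F(1) = -1.833333
Integral = F(3) - F(1) = 31.5 - -1.833333 = 33.333333


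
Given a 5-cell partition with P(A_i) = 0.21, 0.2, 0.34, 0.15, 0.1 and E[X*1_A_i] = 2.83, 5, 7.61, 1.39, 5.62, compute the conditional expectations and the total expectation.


For each cell A_i: E[X|A_i] = E[X*1_A_i] / P(A_i)
Step 1: E[X|A_1] = 2.83 / 0.21 = 13.47619
Step 2: E[X|A_2] = 5 / 0.2 = 25
Step 3: E[X|A_3] = 7.61 / 0.34 = 22.382353
Step 4: E[X|A_4] = 1.39 / 0.15 = 9.266667
Step 5: E[X|A_5] = 5.62 / 0.1 = 56.2
Verification: E[X] = sum E[X*1_A_i] = 2.83 + 5 + 7.61 + 1.39 + 5.62 = 22.45


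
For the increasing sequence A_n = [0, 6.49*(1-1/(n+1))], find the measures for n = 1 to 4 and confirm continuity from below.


By continuity of measure from below: if A_n increases to A, then m(A_n) -> m(A).
Here A = [0, 6.49], so m(A) = 6.49
Step 1: a_1 = 6.49*(1 - 1/2) = 3.245, m(A_1) = 3.245
Step 2: a_2 = 6.49*(1 - 1/3) = 4.3267, m(A_2) = 4.3267
Step 3: a_3 = 6.49*(1 - 1/4) = 4.8675, m(A_3) = 4.8675
Step 4: a_4 = 6.49*(1 - 1/5) = 5.192, m(A_4) = 5.192
Limit: m(A_n) -> m([0,6.49]) = 6.49


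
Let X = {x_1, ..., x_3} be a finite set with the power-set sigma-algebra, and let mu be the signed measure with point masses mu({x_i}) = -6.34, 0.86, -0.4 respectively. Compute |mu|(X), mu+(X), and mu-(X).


Step 1: Every measurable set is a union of atoms (the cells / points), so a Hahn decomposition is
  obtained by grouping atoms by sign: P = union of atoms with mu > 0, N = union of the remaining atoms.
  Atoms in P (indices): 2;  atoms in N (indices): 1, 3
  Positive values: 0.86
  Negative values: -6.34, -0.4
Step 2: mu+(X) = mu(P) = sum of positive atom values = 0.86
Step 3: mu-(X) = -mu(N) = sum of |negative atom values| = 6.74
Step 4: |mu|(X) = mu+(X) + mu-(X) = 0.86 + 6.74 = 7.6


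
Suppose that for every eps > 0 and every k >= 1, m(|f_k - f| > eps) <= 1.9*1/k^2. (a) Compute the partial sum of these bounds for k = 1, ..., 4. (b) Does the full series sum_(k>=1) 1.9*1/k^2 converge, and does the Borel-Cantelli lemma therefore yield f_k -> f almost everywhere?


Step 1: List the terms 1.9*1/k^2 for k = 1 to 4:
  k=1: 1.9
  k=2: 0.475
  k=3: 0.211111
  k=4: 0.11875
Step 2: Partial sum = 1.9 + 0.475 + 0.211111 + 0.11875
     = 2.704861
Step 3: The full series sum_(k>=1) 1.9*1/k^2 converges (p-series with p = 2 > 1; a constant multiple of a convergent series converges).
Step 4: Fix eps > 0. Since sum_k m(|f_k - f| > eps) < infinity, the Borel-Cantelli lemma gives
        m(limsup_k {|f_k - f| > eps}) = 0, i.e. for a.e. x, |f_k(x) - f(x)| <= eps for all large k.
        Applying this with eps = 1/j for j = 1, 2, ... and intersecting the countably many full-measure sets,
        for a.e. x we get limsup_k |f_k(x) - f(x)| <= 1/j for every j, hence f_k -> f almost everywhere.
Conclusion: series converges; Borel-Cantelli yields f_k -> f a.e.


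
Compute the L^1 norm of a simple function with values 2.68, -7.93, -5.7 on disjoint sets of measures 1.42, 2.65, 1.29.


Step 1: Compute |f_i|^1 for each value:
  |2.68|^1 = 2.68
  |-7.93|^1 = 7.93
  |-5.7|^1 = 5.7
Step 2: Multiply by measures and sum:
  2.68 * 1.42 = 3.8056
  7.93 * 2.65 = 21.0145
  5.7 * 1.29 = 7.353
Sum = 3.8056 + 21.0145 + 7.353 = 32.1731
Step 3: Take the p-th root:
||f||_1 = (32.1731)^(1/1) = 32.1731


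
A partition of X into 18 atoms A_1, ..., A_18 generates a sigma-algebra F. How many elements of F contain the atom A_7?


Each element of F is a union of some subset S of the 18 atoms.
The element contains A_7 iff A_7 is in S.
So we count subsets S of {A_1,...,A_18} with A_7 in S: choose freely among the other 17 atoms.
Count = 2^(18-1) = 2^17 = 131072.


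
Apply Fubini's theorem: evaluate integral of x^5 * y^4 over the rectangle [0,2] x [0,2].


By Fubini's theorem, the double integral factors as a product of single integrals:
Step 1: integral_0^2 x^5 dx = [x^6/6] from 0 to 2
     = 2^6/6 = 10.666667
Step 2: integral_0^2 y^4 dy = [y^5/5] from 0 to 2
     = 2^5/5 = 6.4
Step 3: Double integral = 10.666667 * 6.4 = 68.266667


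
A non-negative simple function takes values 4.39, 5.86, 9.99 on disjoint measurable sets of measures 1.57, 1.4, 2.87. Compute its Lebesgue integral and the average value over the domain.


Step 1: Integral = sum(value_i * measure_i)
= 4.39*1.57 + 5.86*1.4 + 9.99*2.87
= 6.8923 + 8.204 + 28.6713
= 43.7676
Step 2: Total measure of domain = 1.57 + 1.4 + 2.87 = 5.84
Step 3: Average value = 43.7676 / 5.84 = 7.494452


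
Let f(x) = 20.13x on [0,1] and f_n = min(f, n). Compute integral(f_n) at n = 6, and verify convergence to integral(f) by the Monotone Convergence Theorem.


f(x) = 20.13x on [0,1]; f_n(x) = min(20.13x, n). At n = 6:
Step 1: f(x) reaches 6 at x = 6/20.13 = 0.298063
Step 2: integral(f_6) = integral(20.13x, 0, 0.298063) + integral(6, 0.298063, 1)
       = 20.13*0.298063^2/2 + 6*(1 - 0.298063)
       = 0.894188 + 4.211624
       = 5.105812
Step 3: As n -> infinity, f_n increases to f, so by MCT integral(f_n) -> integral(f) = 20.13/2 = 10.065.
Convergence: integral(f_6) = 5.105812 -> 10.065 as n -> infinity


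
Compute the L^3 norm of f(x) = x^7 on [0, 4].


Step 1: ||f||_3 = (integral_0^4 |x^7|^3 dx)^(1/3)
     = (integral_0^4 x^21 dx)^(1/3)
Step 2: integral_0^4 x^21 dx = [x^22/(22)] from 0 to 4 = 4^22/22
     = 17592186044416/22 = 7.996448e+11
Step 3: ||f||_3 = (7.996448e+11)^(1/3) = 9281.803632


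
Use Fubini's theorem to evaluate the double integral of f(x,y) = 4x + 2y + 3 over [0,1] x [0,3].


By Fubini, integrate in x first, then y.
Step 1: Fix y, integrate over x in [0,1]:
  integral(4x + 2y + 3, x=0..1)
  = 4*(1^2 - 0^2)/2 + (2y + 3)*(1 - 0)
  = 2 + (2y + 3)*1
  = 2 + 2y + 3
  = 5 + 2y
Step 2: Integrate over y in [0,3]:
  integral(5 + 2y, y=0..3)
  = 5*3 + 2*(3^2 - 0^2)/2
  = 15 + 9
  = 24


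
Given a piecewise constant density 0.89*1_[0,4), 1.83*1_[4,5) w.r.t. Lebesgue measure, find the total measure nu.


Integrate each piece of the Radon-Nikodym derivative:
Step 1: integral_0^4 0.89 dx = 0.89*(4-0) = 0.89*4 = 3.56
Step 2: integral_4^5 1.83 dx = 1.83*(5-4) = 1.83*1 = 1.83
Total: 3.56 + 1.83 = 5.39


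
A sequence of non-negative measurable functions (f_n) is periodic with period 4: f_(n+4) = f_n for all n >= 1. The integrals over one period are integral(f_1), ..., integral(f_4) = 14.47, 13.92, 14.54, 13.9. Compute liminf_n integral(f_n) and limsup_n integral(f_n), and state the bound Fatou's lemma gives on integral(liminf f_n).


The sequence (integral(f_n)) is periodic with period 4, repeating the values 14.47, 13.92, 14.54, 13.9 indefinitely.
Step 1: For a periodic sequence, every tail (a_m, a_(m+1), ...) contains all 4 period values infinitely often.
Step 2: Hence inf of every tail = min of the period values = min(14.47, 13.92, 14.54, 13.9) = 13.9.
        liminf_n integral(f_n) = sup over m of (inf of tail from m) = 13.9.
Step 3: Similarly sup of every tail = max of the period values = 14.54.
        limsup_n integral(f_n) = 14.54.
Step 4: Fatou's lemma: integral(liminf_n f_n) <= liminf_n integral(f_n) = 13.9.
        So the integral of the pointwise liminf is at most 13.9.


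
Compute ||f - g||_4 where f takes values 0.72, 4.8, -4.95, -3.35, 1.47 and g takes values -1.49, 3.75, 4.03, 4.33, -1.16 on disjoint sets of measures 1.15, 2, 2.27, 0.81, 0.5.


Step 1: Compute differences f_i - g_i:
  0.72 - -1.49 = 2.21
  4.8 - 3.75 = 1.05
  -4.95 - 4.03 = -8.98
  -3.35 - 4.33 = -7.68
  1.47 - -1.16 = 2.63
Step 2: Compute |diff|^4 * measure for each set:
  |2.21|^4 * 1.15 = 23.854433 * 1.15 = 27.432598
  |1.05|^4 * 2 = 1.215506 * 2 = 2.431012
  |-8.98|^4 * 2.27 = 6502.874112 * 2.27 = 14761.524235
  |-7.68|^4 * 0.81 = 3478.92351 * 0.81 = 2817.928043
  |2.63|^4 * 0.5 = 47.843506 * 0.5 = 23.921753
Step 3: Sum = 17633.237641
Step 4: ||f-g||_4 = (17633.237641)^(1/4) = 11.523463


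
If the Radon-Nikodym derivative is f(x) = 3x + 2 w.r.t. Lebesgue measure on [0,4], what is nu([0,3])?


nu(A) = integral_A (dnu/dmu) dmu = integral_0^3 (3x + 2) dx
Step 1: Antiderivative F(x) = (3/2)x^2 + 2x
Step 2: F(3) = (3/2)*3^2 + 2*3 = 13.5 + 6 = 19.5
Step 3: F(0) = (3/2)*0^2 + 2*0 = 0.0 + 0 = 0.0
Step 4: nu([0,3]) = F(3) - F(0) = 19.5 - 0.0 = 19.5


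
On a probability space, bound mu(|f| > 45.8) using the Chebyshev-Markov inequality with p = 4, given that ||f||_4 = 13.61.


Chebyshev/Markov inequality: mu(|f| > eps) <= (||f||_p / eps)^p
Step 1: ||f||_4 / eps = 13.61 / 45.8 = 0.297162
Step 2: Raise to power p = 4:
  (0.297162)^4 = 0.007798
Step 3: Therefore mu(|f| > 45.8) <= 0.007798


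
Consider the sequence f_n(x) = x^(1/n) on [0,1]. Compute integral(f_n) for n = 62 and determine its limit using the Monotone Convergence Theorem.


At n = 62: f_62(x) = x^(1/62).
Step 1: integral(x^(1/62), 0, 1) = [x^(1/62+1) / (1/62+1)] from 0 to 1
     = 1 / (1/62 + 1) = 1 / ((62+1)/62) = 62/(62+1)
     = 62/63 = 0.984127
Step 2: As n -> infinity, f_n(x) = x^(1/n) -> 1 for x in (0,1], and f_n is increasing in n.
By MCT, lim_n integral(f_n) = integral(lim_n f_n) = integral(1, 0, 1) = 1.
Step 3: Verify convergence: 62/63 = 0.984127 -> 1


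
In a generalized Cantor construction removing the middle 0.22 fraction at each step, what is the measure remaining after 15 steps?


Step 1: At each step, fraction remaining = 1 - 0.22 = 0.78
Step 2: After 15 steps, measure = (0.78)^15
Result = 0.024067


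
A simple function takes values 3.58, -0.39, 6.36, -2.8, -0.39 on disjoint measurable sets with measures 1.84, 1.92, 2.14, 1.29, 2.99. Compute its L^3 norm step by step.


Step 1: Compute |f_i|^3 for each value:
  |3.58|^3 = 45.882712
  |-0.39|^3 = 0.059319
  |6.36|^3 = 257.259456
  |-2.8|^3 = 21.952
  |-0.39|^3 = 0.059319
Step 2: Multiply by measures and sum:
  45.882712 * 1.84 = 84.42419
  0.059319 * 1.92 = 0.113892
  257.259456 * 2.14 = 550.535236
  21.952 * 1.29 = 28.31808
  0.059319 * 2.99 = 0.177364
Sum = 84.42419 + 0.113892 + 550.535236 + 28.31808 + 0.177364 = 663.568762
Step 3: Take the p-th root:
||f||_3 = (663.568762)^(1/3) = 8.722252


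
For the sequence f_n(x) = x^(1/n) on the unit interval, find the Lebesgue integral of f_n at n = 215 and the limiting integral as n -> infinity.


At n = 215: f_215(x) = x^(1/215).
Step 1: integral(x^(1/215), 0, 1) = [x^(1/215+1) / (1/215+1)] from 0 to 1
     = 1 / (1/215 + 1) = 1 / ((215+1)/215) = 215/(215+1)
     = 215/216 = 0.99537
Step 2: As n -> infinity, f_n(x) = x^(1/n) -> 1 for x in (0,1], and f_n is increasing in n.
By MCT, lim_n integral(f_n) = integral(lim_n f_n) = integral(1, 0, 1) = 1.
Step 3: Verify convergence: 215/216 = 0.99537 -> 1


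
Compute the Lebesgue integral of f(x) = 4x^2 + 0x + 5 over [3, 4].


The Lebesgue integral of a Riemann-integrable function agrees with the Riemann integral.
Antiderivative F(x) = (4/3)x^3 + (0/2)x^2 + 5x
F(4) = (4/3)*4^3 + (0/2)*4^2 + 5*4
     = (4/3)*64 + (0/2)*16 + 5*4
     = 85.333333 + 0.0 + 20
     = 105.333333
F(3) = 51
Integral = F(4) - F(3) = 105.333333 - 51 = 54.333333


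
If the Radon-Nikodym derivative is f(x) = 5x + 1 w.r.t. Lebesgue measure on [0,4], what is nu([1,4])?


nu(A) = integral_A (dnu/dmu) dmu = integral_1^4 (5x + 1) dx
Step 1: Antiderivative F(x) = (5/2)x^2 + 1x
Step 2: F(4) = (5/2)*4^2 + 1*4 = 40 + 4 = 44
Step 3: F(1) = (5/2)*1^2 + 1*1 = 2.5 + 1 = 3.5
Step 4: nu([1,4]) = F(4) - F(1) = 44 - 3.5 = 40.5


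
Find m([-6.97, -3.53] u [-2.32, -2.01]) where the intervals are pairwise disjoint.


For pairwise disjoint intervals, m(union) = sum of lengths.
= (-3.53 - -6.97) + (-2.01 - -2.32)
= 3.44 + 0.31
= 3.75


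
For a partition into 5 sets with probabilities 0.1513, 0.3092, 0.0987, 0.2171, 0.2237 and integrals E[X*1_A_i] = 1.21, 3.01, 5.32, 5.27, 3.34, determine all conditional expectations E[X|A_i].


For each cell A_i: E[X|A_i] = E[X*1_A_i] / P(A_i)
Step 1: E[X|A_1] = 1.21 / 0.1513 = 7.997356
Step 2: E[X|A_2] = 3.01 / 0.3092 = 9.734799
Step 3: E[X|A_3] = 5.32 / 0.0987 = 53.900709
Step 4: E[X|A_4] = 5.27 / 0.2171 = 24.274528
Step 5: E[X|A_5] = 3.34 / 0.2237 = 14.930711
Verification: E[X] = sum E[X*1_A_i] = 1.21 + 3.01 + 5.32 + 5.27 + 3.34 = 18.15


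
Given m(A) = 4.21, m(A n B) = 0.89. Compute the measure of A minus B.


m(A \ B) = m(A) - m(A n B)
= 4.21 - 0.89
= 3.32


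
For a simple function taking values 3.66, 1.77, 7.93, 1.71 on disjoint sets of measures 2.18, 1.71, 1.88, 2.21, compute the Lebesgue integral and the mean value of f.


Step 1: Integral = sum(value_i * measure_i)
= 3.66*2.18 + 1.77*1.71 + 7.93*1.88 + 1.71*2.21
= 7.9788 + 3.0267 + 14.9084 + 3.7791
= 29.693
Step 2: Total measure of domain = 2.18 + 1.71 + 1.88 + 2.21 = 7.98
Step 3: Average value = 29.693 / 7.98 = 3.720927


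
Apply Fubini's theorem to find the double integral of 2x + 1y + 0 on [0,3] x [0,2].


By Fubini, integrate in x first, then y.
Step 1: Fix y, integrate over x in [0,3]:
  integral(2x + 1y + 0, x=0..3)
  = 2*(3^2 - 0^2)/2 + (1y + 0)*(3 - 0)
  = 9 + (1y + 0)*3
  = 9 + 3y + 0
  = 9 + 3y
Step 2: Integrate over y in [0,2]:
  integral(9 + 3y, y=0..2)
  = 9*2 + 3*(2^2 - 0^2)/2
  = 18 + 6
  = 24


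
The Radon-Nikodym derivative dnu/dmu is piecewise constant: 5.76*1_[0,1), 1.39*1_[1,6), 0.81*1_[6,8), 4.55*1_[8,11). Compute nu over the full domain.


Integrate each piece of the Radon-Nikodym derivative:
Step 1: integral_0^1 5.76 dx = 5.76*(1-0) = 5.76*1 = 5.76
Step 2: integral_1^6 1.39 dx = 1.39*(6-1) = 1.39*5 = 6.95
Step 3: integral_6^8 0.81 dx = 0.81*(8-6) = 0.81*2 = 1.62
Step 4: integral_8^11 4.55 dx = 4.55*(11-8) = 4.55*3 = 13.65
Total: 5.76 + 6.95 + 1.62 + 13.65 = 27.98


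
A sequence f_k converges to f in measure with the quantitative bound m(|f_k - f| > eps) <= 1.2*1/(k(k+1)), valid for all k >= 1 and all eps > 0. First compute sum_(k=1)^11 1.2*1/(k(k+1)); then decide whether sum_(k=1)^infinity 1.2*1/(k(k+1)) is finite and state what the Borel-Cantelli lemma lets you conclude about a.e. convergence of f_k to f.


Step 1: List the terms 1.2*1/(k(k+1)) for k = 1 to 11:
  k=1: 0.6
  k=2: 0.2
  k=3: 0.1
  k=4: 0.06
  k=5: 0.04
  k=6: 0.028571
  k=7: 0.021429
  k=8: 0.016667
  k=9: 0.013333
  k=10: 0.010909
  k=11: 0.009091
Step 2: Partial sum = 0.6 + 0.2 + 0.1 + 0.06 + 0.04 + 0.028571 + 0.021429 + 0.016667 + 0.013333 + 0.010909 + 0.009091
     = 1.1
Step 3: The full series sum_(k>=1) 1.2*1/(k(k+1)) converges (telescoping series sum 1/(k(k+1)) = 1; a constant multiple of a convergent series converges).
Step 4: Fix eps > 0. Since sum_k m(|f_k - f| > eps) < infinity, the Borel-Cantelli lemma gives
        m(limsup_k {|f_k - f| > eps}) = 0, i.e. for a.e. x, |f_k(x) - f(x)| <= eps for all large k.
        Applying this with eps = 1/j for j = 1, 2, ... and intersecting the countably many full-measure sets,
        for a.e. x we get limsup_k |f_k(x) - f(x)| <= 1/j for every j, hence f_k -> f almost everywhere.
Conclusion: series converges; Borel-Cantelli yields f_k -> f a.e.


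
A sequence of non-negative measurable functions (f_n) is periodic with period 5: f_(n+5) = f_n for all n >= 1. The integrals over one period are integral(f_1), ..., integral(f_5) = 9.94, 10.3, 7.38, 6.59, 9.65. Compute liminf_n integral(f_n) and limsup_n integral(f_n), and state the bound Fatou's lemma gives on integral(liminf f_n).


The sequence (integral(f_n)) is periodic with period 5, repeating the values 9.94, 10.3, 7.38, 6.59, 9.65 indefinitely.
Step 1: For a periodic sequence, every tail (a_m, a_(m+1), ...) contains all 5 period values infinitely often.
Step 2: Hence inf of every tail = min of the period values = min(9.94, 10.3, 7.38, 6.59, 9.65) = 6.59.
        liminf_n integral(f_n) = sup over m of (inf of tail from m) = 6.59.
Step 3: Similarly sup of every tail = max of the period values = 10.3.
        limsup_n integral(f_n) = 10.3.
Step 4: Fatou's lemma: integral(liminf_n f_n) <= liminf_n integral(f_n) = 6.59.
        So the integral of the pointwise liminf is at most 6.59.


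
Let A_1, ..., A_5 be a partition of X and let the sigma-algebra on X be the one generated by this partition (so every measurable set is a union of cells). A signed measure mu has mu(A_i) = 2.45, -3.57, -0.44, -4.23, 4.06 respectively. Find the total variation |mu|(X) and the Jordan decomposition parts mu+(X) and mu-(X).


Step 1: Every measurable set is a union of atoms (the cells / points), so a Hahn decomposition is
  obtained by grouping atoms by sign: P = union of atoms with mu > 0, N = union of the remaining atoms.
  Atoms in P (indices): 1, 5;  atoms in N (indices): 2, 3, 4
  Positive values: 2.45, 4.06
  Negative values: -3.57, -0.44, -4.23
Step 2: mu+(X) = mu(P) = sum of positive atom values = 6.51
Step 3: mu-(X) = -mu(N) = sum of |negative atom values| = 8.24
Step 4: |mu|(X) = mu+(X) + mu-(X) = 6.51 + 8.24 = 14.75


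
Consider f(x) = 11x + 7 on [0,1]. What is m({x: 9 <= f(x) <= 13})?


f^(-1)([9, 13]) = {x : 9 <= 11x + 7 <= 13}
Solving: (9 - 7)/11 <= x <= (13 - 7)/11
= [0.181818, 0.545455]
Intersecting with [0,1]: [0.181818, 0.545455]
Measure = 0.545455 - 0.181818 = 0.363636


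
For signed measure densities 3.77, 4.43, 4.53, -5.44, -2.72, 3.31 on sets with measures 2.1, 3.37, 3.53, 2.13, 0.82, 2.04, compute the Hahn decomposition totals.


Step 1: Compute signed measure on each set:
  Set 1: 3.77 * 2.1 = 7.917
  Set 2: 4.43 * 3.37 = 14.9291
  Set 3: 4.53 * 3.53 = 15.9909
  Set 4: -5.44 * 2.13 = -11.5872
  Set 5: -2.72 * 0.82 = -2.2304
  Set 6: 3.31 * 2.04 = 6.7524
Step 2: Total signed measure = (7.917) + (14.9291) + (15.9909) + (-11.5872) + (-2.2304) + (6.7524)
     = 31.7718
Step 3: Positive part mu+(X) = sum of positive contributions = 45.5894
Step 4: Negative part mu-(X) = |sum of negative contributions| = 13.8176


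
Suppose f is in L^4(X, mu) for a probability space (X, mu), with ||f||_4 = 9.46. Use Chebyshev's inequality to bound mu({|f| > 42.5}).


Chebyshev/Markov inequality: mu(|f| > eps) <= (||f||_p / eps)^p
Step 1: ||f||_4 / eps = 9.46 / 42.5 = 0.222588
Step 2: Raise to power p = 4:
  (0.222588)^4 = 0.002455
Step 3: Therefore mu(|f| > 42.5) <= 0.002455


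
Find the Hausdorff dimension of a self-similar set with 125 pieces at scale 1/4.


For a self-similar set with N copies scaled by 1/r:
dim_H = log(N)/log(r) = log(125)/log(4)
= 4.828314/1.386294
= 3.482892


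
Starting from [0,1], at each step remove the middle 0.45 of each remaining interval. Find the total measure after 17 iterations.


Step 1: At each step, fraction remaining = 1 - 0.45 = 0.55
Step 2: After 17 steps, measure = (0.55)^17
Result = 3.856255e-05


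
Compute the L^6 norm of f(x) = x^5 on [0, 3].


Step 1: ||f||_6 = (integral_0^3 |x^5|^6 dx)^(1/6)
     = (integral_0^3 x^30 dx)^(1/6)
Step 2: integral_0^3 x^30 dx = [x^31/(31)] from 0 to 3 = 3^31/31
     = 617673396283947/31 = 1.992495e+13
Step 3: ||f||_6 = (1.992495e+13)^(1/6) = 164.651693


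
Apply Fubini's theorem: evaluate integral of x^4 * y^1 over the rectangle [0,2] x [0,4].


By Fubini's theorem, the double integral factors as a product of single integrals:
Step 1: integral_0^2 x^4 dx = [x^5/5] from 0 to 2
     = 2^5/5 = 6.4
Step 2: integral_0^4 y^1 dy = [y^2/2] from 0 to 4
     = 4^2/2 = 8
Step 3: Double integral = 6.4 * 8 = 51.2


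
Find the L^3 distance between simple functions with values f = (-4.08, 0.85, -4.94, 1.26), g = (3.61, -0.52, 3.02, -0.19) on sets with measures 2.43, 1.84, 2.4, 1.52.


Step 1: Compute differences f_i - g_i:
  -4.08 - 3.61 = -7.69
  0.85 - -0.52 = 1.37
  -4.94 - 3.02 = -7.96
  1.26 - -0.19 = 1.45
Step 2: Compute |diff|^3 * measure for each set:
  |-7.69|^3 * 2.43 = 454.756609 * 2.43 = 1105.05856
  |1.37|^3 * 1.84 = 2.571353 * 1.84 = 4.73129
  |-7.96|^3 * 2.4 = 504.358336 * 2.4 = 1210.460006
  |1.45|^3 * 1.52 = 3.048625 * 1.52 = 4.63391
Step 3: Sum = 2324.883766
Step 4: ||f-g||_3 = (2324.883766)^(1/3) = 13.247495


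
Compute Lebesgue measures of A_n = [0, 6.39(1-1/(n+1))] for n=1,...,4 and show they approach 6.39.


By continuity of measure from below: if A_n increases to A, then m(A_n) -> m(A).
Here A = [0, 6.39], so m(A) = 6.39
Step 1: a_1 = 6.39*(1 - 1/2) = 3.195, m(A_1) = 3.195
Step 2: a_2 = 6.39*(1 - 1/3) = 4.26, m(A_2) = 4.26
Step 3: a_3 = 6.39*(1 - 1/4) = 4.7925, m(A_3) = 4.7925
Step 4: a_4 = 6.39*(1 - 1/5) = 5.112, m(A_4) = 5.112
Limit: m(A_n) -> m([0,6.39]) = 6.39


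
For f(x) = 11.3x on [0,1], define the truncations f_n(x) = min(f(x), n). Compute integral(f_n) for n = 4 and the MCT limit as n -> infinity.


f(x) = 11.3x on [0,1]; f_n(x) = min(11.3x, n). At n = 4:
Step 1: f(x) reaches 4 at x = 4/11.3 = 0.353982
Step 2: integral(f_4) = integral(11.3x, 0, 0.353982) + integral(4, 0.353982, 1)
       = 11.3*0.353982^2/2 + 4*(1 - 0.353982)
       = 0.707965 + 2.584071
       = 3.292035
Step 3: As n -> infinity, f_n increases to f, so by MCT integral(f_n) -> integral(f) = 11.3/2 = 5.65.
Convergence: integral(f_4) = 3.292035 -> 5.65 as n -> infinity


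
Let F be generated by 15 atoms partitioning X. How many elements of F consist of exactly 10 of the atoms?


Each element of F is a union of some subset of the 15 atoms.
Elements that are unions of exactly 10 atoms correspond to 10-element subsets of the 15 atoms.
Count = C(15, 10) = 15! / (10! * 5!) = 3003.


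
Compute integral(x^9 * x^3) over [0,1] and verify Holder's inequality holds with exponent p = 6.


Step 1: Exact integral of f*g = integral(x^12, 0, 1) = 1/13
     = 0.076923
Step 2: Holder bound with p=6, q=1.2:
  ||f||_p = (integral x^54 dx)^(1/6) = (1/55)^(1/6) = 0.51279
  ||g||_q = (integral x^3.6 dx)^(1/1.2) = (1/4.6)^(1/1.2) = 0.280351
Step 3: Holder bound = ||f||_p * ||g||_q = 0.51279 * 0.280351 = 0.143761
Verification: 0.076923 <= 0.143761 (Holder holds)


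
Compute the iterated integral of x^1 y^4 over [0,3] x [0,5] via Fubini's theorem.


By Fubini's theorem, the double integral factors as a product of single integrals:
Step 1: integral_0^3 x^1 dx = [x^2/2] from 0 to 3
     = 3^2/2 = 4.5
Step 2: integral_0^5 y^4 dy = [y^5/5] from 0 to 5
     = 5^5/5 = 625
Step 3: Double integral = 4.5 * 625 = 2812.5


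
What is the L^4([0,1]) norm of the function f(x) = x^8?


Step 1: ||f||_4 = (integral_0^1 |x^8|^4 dx)^(1/4)
     = (integral_0^1 x^32 dx)^(1/4)
Step 2: integral_0^1 x^32 dx = [x^33/(33)] from 0 to 1 = 1^33/33
     = 1/33 = 0.030303
Step 3: ||f||_4 = (0.030303)^(1/4) = 0.417226


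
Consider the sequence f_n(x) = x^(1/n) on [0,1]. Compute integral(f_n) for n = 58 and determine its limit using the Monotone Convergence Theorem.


At n = 58: f_58(x) = x^(1/58).
Step 1: integral(x^(1/58), 0, 1) = [x^(1/58+1) / (1/58+1)] from 0 to 1
     = 1 / (1/58 + 1) = 1 / ((58+1)/58) = 58/(58+1)
     = 58/59 = 0.983051
Step 2: As n -> infinity, f_n(x) = x^(1/n) -> 1 for x in (0,1], and f_n is increasing in n.
By MCT, lim_n integral(f_n) = integral(lim_n f_n) = integral(1, 0, 1) = 1.
Step 3: Verify convergence: 58/59 = 0.983051 -> 1


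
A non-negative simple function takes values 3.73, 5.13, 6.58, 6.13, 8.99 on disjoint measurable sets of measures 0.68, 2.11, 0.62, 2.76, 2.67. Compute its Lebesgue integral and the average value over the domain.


Step 1: Integral = sum(value_i * measure_i)
= 3.73*0.68 + 5.13*2.11 + 6.58*0.62 + 6.13*2.76 + 8.99*2.67
= 2.5364 + 10.8243 + 4.0796 + 16.9188 + 24.0033
= 58.3624
Step 2: Total measure of domain = 0.68 + 2.11 + 0.62 + 2.76 + 2.67 = 8.84
Step 3: Average value = 58.3624 / 8.84 = 6.602081


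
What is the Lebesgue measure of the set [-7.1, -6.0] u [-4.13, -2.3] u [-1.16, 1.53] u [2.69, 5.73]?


For pairwise disjoint intervals, m(union) = sum of lengths.
= (-6.0 - -7.1) + (-2.3 - -4.13) + (1.53 - -1.16) + (5.73 - 2.69)
= 1.1 + 1.83 + 2.69 + 3.04
= 8.66


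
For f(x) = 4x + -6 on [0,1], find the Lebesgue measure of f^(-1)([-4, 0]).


f^(-1)([-4, 0]) = {x : -4 <= 4x + -6 <= 0}
Solving: (-4 - -6)/4 <= x <= (0 - -6)/4
= [0.5, 1.5]
Intersecting with [0,1]: [0.5, 1]
Measure = 1 - 0.5 = 0.5


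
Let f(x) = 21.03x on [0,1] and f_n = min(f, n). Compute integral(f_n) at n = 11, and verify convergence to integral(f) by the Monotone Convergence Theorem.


f(x) = 21.03x on [0,1]; f_n(x) = min(21.03x, n). At n = 11:
Step 1: f(x) reaches 11 at x = 11/21.03 = 0.523062
Step 2: integral(f_11) = integral(21.03x, 0, 0.523062) + integral(11, 0.523062, 1)
       = 21.03*0.523062^2/2 + 11*(1 - 0.523062)
       = 2.876843 + 5.246315
       = 8.123157
Step 3: As n -> infinity, f_n increases to f, so by MCT integral(f_n) -> integral(f) = 21.03/2 = 10.515.
Convergence: integral(f_11) = 8.123157 -> 10.515 as n -> infinity


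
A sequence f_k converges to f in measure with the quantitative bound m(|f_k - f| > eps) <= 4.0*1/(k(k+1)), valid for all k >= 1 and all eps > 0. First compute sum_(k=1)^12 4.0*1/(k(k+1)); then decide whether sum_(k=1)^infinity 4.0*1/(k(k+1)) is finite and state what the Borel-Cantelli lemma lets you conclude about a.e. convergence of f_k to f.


Step 1: List the terms 4.0*1/(k(k+1)) for k = 1 to 12:
  k=1: 2
  k=2: 0.666667
  k=3: 0.333333
  k=4: 0.2
  k=5: 0.133333
  k=6: 0.095238
  k=7: 0.071429
  k=8: 0.055556
  k=9: 0.044444
  k=10: 0.036364
  k=11: 0.030303
  k=12: 0.025641
Step 2: Partial sum = 2 + 0.666667 + 0.333333 + 0.2 + 0.133333 + 0.095238 + 0.071429 + 0.055556 + 0.044444 + 0.036364 + 0.030303 + 0.025641
     = 3.692308
Step 3: The full series sum_(k>=1) 4.0*1/(k(k+1)) converges (telescoping series sum 1/(k(k+1)) = 1; a constant multiple of a convergent series converges).
Step 4: Fix eps > 0. Since sum_k m(|f_k - f| > eps) < infinity, the Borel-Cantelli lemma gives
        m(limsup_k {|f_k - f| > eps}) = 0, i.e. for a.e. x, |f_k(x) - f(x)| <= eps for all large k.
        Applying this with eps = 1/j for j = 1, 2, ... and intersecting the countably many full-measure sets,
        for a.e. x we get limsup_k |f_k(x) - f(x)| <= 1/j for every j, hence f_k -> f almost everywhere.
Conclusion: series converges; Borel-Cantelli yields f_k -> f a.e.


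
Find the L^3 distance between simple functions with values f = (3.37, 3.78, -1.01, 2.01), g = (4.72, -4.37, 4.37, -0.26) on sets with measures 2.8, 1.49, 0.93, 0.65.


Step 1: Compute differences f_i - g_i:
  3.37 - 4.72 = -1.35
  3.78 - -4.37 = 8.15
  -1.01 - 4.37 = -5.38
  2.01 - -0.26 = 2.27
Step 2: Compute |diff|^3 * measure for each set:
  |-1.35|^3 * 2.8 = 2.460375 * 2.8 = 6.88905
  |8.15|^3 * 1.49 = 541.343375 * 1.49 = 806.601629
  |-5.38|^3 * 0.93 = 155.720872 * 0.93 = 144.820411
  |2.27|^3 * 0.65 = 11.697083 * 0.65 = 7.603104
Step 3: Sum = 965.914194
Step 4: ||f-g||_3 = (965.914194)^(1/3) = 9.885065
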